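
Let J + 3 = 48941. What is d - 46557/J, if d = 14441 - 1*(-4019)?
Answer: 903348923/48938 ≈ 18459.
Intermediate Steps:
J = 48938 (J = -3 + 48941 = 48938)
d = 18460 (d = 14441 + 4019 = 18460)
d - 46557/J = 18460 - 46557/48938 = 903348923/48938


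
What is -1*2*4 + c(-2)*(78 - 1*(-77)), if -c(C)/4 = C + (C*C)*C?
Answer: 6192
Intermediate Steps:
c(C) = -4*C - 4*C³ (c(C) = -4*(C + (C*C)*C) = -4*(C + C²*C) = -4*(C + C³) = -4*C - 4*C³)
-1*2*4 + c(-2)*(78 - 1*(-77)) = -1*2*4 + (-4*(-2)*(1 + (-2)²))*(78 - 1*(-77)) = -2*4 + (-4*(-2)*(1 + 4))*(78 + 77) = -8 - 4*(-2)*5*155 = -8 + 40*155 = -8 + 6200 = 6192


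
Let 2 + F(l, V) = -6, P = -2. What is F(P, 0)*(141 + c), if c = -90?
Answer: -408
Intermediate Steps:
F(l, V) = -8 (F(l, V) = -2 - 6 = -8)
F(P, 0)*(141 + c) = -8*(141 - 90) = -8*51 = -408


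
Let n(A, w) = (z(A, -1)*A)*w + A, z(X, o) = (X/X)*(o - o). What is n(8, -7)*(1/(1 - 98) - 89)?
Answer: -69072/97 ≈ -712.08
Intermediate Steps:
z(X, o) = 0 (z(X, o) = 1*0 = 0)
n(A, w) = A (n(A, w) = (0*A)*w + A = 0*w + A = 0 + A = A)
n(8, -7)*(1/(1 - 98) - 89) = 8*(1/(1 - 98) - 89) = 8*(1/(-97) - 89) = 8*(-1/97 - 89) = 8*(-8634/97) = -69072/97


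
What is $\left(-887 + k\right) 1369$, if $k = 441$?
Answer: $-610574$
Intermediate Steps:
$\left(-887 + k\right) 1369 = \left(-887 + 441\right) 1369 = \left(-446\right) 1369 = -610574$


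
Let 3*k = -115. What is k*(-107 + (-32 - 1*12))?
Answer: 17365/3 ≈ 5788.3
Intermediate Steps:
k = -115/3 (k = (⅓)*(-115) = -115/3 ≈ -38.333)
k*(-107 + (-32 - 1*12)) = -115*(-107 + (-32 - 1*12))/3 = -115*(-107 + (-32 - 12))/3 = -115*(-107 - 44)/3 = -115/3*(-151) = 17365/3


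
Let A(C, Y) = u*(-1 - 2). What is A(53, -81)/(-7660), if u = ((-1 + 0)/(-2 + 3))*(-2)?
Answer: 3/3830 ≈ 0.00078329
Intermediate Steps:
u = 2 (u = -1/1*(-2) = -1*1*(-2) = -1*(-2) = 2)
A(C, Y) = -6 (A(C, Y) = 2*(-1 - 2) = 2*(-3) = -6)
A(53, -81)/(-7660) = -6/(-7660) = -6*(-1/7660) = 3/3830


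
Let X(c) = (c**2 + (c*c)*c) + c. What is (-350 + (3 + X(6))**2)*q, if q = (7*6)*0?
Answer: 0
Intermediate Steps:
X(c) = c + c**2 + c**3 (X(c) = (c**2 + c**2*c) + c = (c**2 + c**3) + c = c + c**2 + c**3)
q = 0 (q = 42*0 = 0)
(-350 + (3 + X(6))**2)*q = (-350 + (3 + 6*(1 + 6 + 6**2))**2)*0 = (-350 + (3 + 6*(1 + 6 + 36))**2)*0 = (-350 + (3 + 6*43)**2)*0 = (-350 + (3 + 258)**2)*0 = (-350 + 261**2)*0 = (-350 + 68121)*0 = 67771*0 = 0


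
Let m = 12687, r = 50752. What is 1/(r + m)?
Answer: 1/63439 ≈ 1.5763e-5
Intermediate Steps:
1/(r + m) = 1/(50752 + 12687) = 1/63439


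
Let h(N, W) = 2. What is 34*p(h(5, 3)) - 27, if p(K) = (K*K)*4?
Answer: 517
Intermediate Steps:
p(K) = 4*K² (p(K) = K²*4 = 4*K²)
34*p(h(5, 3)) - 27 = 34*(4*2²) - 27 = 34*(4*4) - 27 = 34*16 - 27 = 544 - 27 = 517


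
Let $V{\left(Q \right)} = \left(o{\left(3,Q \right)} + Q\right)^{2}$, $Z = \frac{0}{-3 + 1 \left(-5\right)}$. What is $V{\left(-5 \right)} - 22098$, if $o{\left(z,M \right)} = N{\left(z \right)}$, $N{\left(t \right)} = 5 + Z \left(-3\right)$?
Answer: $-22098$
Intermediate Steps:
$Z = 0$ ($Z = \frac{0}{-3 - 5} = \frac{0}{-8} = 0 \left(- \frac{1}{8}\right) = 0$)
$N{\left(t \right)} = 5$ ($N{\left(t \right)} = 5 + 0 \left(-3\right) = 5 + 0 = 5$)
$o{\left(z,M \right)} = 5$
$V{\left(Q \right)} = \left(5 + Q\right)^{2}$
$V{\left(-5 \right)} - 22098 = \left(5 - 5\right)^{2} - 22098 = 0^{2} - 22098 = 0 - 22098 = -22098$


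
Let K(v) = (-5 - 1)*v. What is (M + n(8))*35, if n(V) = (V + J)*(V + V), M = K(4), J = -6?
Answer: 280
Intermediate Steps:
K(v) = -6*v
M = -24 (M = -6*4 = -24)
n(V) = 2*V*(-6 + V) (n(V) = (V - 6)*(V + V) = (-6 + V)*(2*V) = 2*V*(-6 + V))
(M + n(8))*35 = (-24 + 2*8*(-6 + 8))*35 = (-24 + 2*8*2)*35 = (-24 + 32)*35 = 8*35 = 280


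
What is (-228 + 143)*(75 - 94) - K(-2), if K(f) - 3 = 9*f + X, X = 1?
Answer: 1629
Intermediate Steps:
K(f) = 4 + 9*f (K(f) = 3 + (9*f + 1) = 3 + (1 + 9*f) = 4 + 9*f)
(-228 + 143)*(75 - 94) - K(-2) = (-228 + 143)*(75 - 94) - (4 + 9*(-2)) = -85*(-19) - (4 - 18) = 1615 - 1*(-14) = 1615 + 14 = 1629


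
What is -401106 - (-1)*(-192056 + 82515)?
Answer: -510647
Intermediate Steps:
-401106 - (-1)*(-192056 + 82515) = -401106 - (-1)*(-109541) = -401106 - 1*109541 = -401106 - 109541 = -510647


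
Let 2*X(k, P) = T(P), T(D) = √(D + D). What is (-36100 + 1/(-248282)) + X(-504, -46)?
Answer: -8962980201/248282 + I*√23 ≈ -36100.0 + 4.7958*I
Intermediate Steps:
T(D) = √2*√D (T(D) = √(2*D) = √2*√D)
X(k, P) = √2*√P/2 (X(k, P) = (√2*√P)/2 = √2*√P/2)
(-36100 + 1/(-248282)) + X(-504, -46) = (-36100 + 1/(-248282)) + √2*√(-46)/2 = (-36100 - 1/248282) + √2*(I*√46)/2 = -8962980201/248282 + I*√23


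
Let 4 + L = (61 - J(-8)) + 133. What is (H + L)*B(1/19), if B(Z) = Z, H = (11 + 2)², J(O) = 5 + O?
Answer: 362/19 ≈ 19.053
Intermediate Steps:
H = 169 (H = 13² = 169)
L = 193 (L = -4 + ((61 - (5 - 8)) + 133) = -4 + ((61 - 1*(-3)) + 133) = -4 + ((61 + 3) + 133) = -4 + (64 + 133) = -4 + 197 = 193)
(H + L)*B(1/19) = (169 + 193)/19 = 362*(1/19) = 362/19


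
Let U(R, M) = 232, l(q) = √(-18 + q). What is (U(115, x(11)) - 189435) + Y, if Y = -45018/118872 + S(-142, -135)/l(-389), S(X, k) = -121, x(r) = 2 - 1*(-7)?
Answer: -1249499113/6604 + 11*I*√407/37 ≈ -1.892e+5 + 5.9977*I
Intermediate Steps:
x(r) = 9 (x(r) = 2 + 7 = 9)
Y = -2501/6604 + 11*I*√407/37 (Y = -45018/118872 - 121/√(-18 - 389) = -45018*1/118872 - 121*(-I*√407/407) = -2501/6604 - 121*(-I*√407/407) = -2501/6604 - (-11)*I*√407/37 = -2501/6604 + 11*I*√407/37 ≈ -0.37871 + 5.9977*I)
(U(115, x(11)) - 189435) + Y = (232 - 189435) + (-2501/6604 + 11*I*√407/37) = -189203 + (-2501/6604 + 11*I*√407/37) = -1249499113/6604 + 11*I*√407/37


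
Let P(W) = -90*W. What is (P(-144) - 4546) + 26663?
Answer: 35077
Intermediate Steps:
(P(-144) - 4546) + 26663 = (-90*(-144) - 4546) + 26663 = (12960 - 4546) + 26663 = 8414 + 26663 = 35077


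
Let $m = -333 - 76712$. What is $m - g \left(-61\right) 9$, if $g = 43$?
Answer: $-53438$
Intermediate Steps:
$m = -77045$ ($m = -333 - 76712 = -77045$)
$m - g \left(-61\right) 9 = -77045 - 43 \left(-61\right) 9 = -77045 - \left(-2623\right) 9 = -77045 - -23607 = -77045 + 23607 = -53438$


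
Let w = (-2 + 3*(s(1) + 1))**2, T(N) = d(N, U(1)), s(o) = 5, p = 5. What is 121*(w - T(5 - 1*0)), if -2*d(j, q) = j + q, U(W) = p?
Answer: 31581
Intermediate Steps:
U(W) = 5
d(j, q) = -j/2 - q/2 (d(j, q) = -(j + q)/2 = -j/2 - q/2)
T(N) = -5/2 - N/2 (T(N) = -N/2 - 1/2*5 = -N/2 - 5/2 = -5/2 - N/2)
w = 256 (w = (-2 + 3*(5 + 1))**2 = (-2 + 3*6)**2 = (-2 + 18)**2 = 16**2 = 256)
121*(w - T(5 - 1*0)) = 121*(256 - (-5/2 - (5 - 1*0)/2)) = 121*(256 - (-5/2 - (5 + 0)/2)) = 121*(256 - (-5/2 - 1/2*5)) = 121*(256 - (-5/2 - 5/2)) = 121*(256 - 1*(-5)) = 121*(256 + 5) = 121*261 = 31581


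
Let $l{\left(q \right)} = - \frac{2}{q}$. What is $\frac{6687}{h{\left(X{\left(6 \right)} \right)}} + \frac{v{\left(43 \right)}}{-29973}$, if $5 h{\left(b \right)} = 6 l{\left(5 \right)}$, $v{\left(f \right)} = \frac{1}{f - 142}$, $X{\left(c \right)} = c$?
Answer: $- \frac{165354297071}{11869308} \approx -13931.0$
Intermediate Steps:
$v{\left(f \right)} = \frac{1}{-142 + f}$
$h{\left(b \right)} = - \frac{12}{25}$ ($h{\left(b \right)} = \frac{6 \left(- \frac{2}{5}\right)}{5} = \frac{1}{5} \left(- \frac{12}{5}\right) = - \frac{12}{25}$)
$\frac{6687}{h{\left(X{\left(6 \right)} \right)}} + \frac{v{\left(43 \right)}}{-29973} = \frac{6687}{- \frac{12}{25}} + \frac{1}{\left(-142 + 43\right) \left(-29973\right)} = 6687 \left(- \frac{25}{12}\right) + \frac{1}{-99} \left(- \frac{1}{29973}\right) = - \frac{55725}{4} - - \frac{1}{2967327} = - \frac{55725}{4} + \frac{1}{2967327} = - \frac{165354297071}{11869308}$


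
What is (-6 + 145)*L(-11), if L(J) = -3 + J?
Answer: -1946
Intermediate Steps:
(-6 + 145)*L(-11) = (-6 + 145)*(-3 - 11) = 139*(-14) = -1946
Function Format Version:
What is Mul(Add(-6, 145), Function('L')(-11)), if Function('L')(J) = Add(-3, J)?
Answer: -1946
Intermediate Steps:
Mul(Add(-6, 145), Function('L')(-11)) = Mul(Add(-6, 145), Add(-3, -11)) = Mul(139, -14) = -1946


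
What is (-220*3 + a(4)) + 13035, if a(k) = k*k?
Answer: 12391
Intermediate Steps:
a(k) = k**2
(-220*3 + a(4)) + 13035 = (-220*3 + 4**2) + 13035 = (-660 + 16) + 13035 = -644 + 13035 = 12391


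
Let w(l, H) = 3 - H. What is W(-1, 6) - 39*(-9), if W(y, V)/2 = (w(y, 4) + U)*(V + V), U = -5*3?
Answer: -33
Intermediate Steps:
U = -15
W(y, V) = -64*V (W(y, V) = 2*(((3 - 1*4) - 15)*(V + V)) = 2*(((3 - 4) - 15)*(2*V)) = 2*((-1 - 15)*(2*V)) = 2*(-32*V) = -64*V)
W(-1, 6) - 39*(-9) = -64*6 - 39*(-9) = -384 + 351 = -33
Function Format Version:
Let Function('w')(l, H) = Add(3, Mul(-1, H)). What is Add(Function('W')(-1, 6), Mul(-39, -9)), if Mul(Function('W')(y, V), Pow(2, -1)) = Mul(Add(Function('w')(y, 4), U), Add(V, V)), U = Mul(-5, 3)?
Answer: -33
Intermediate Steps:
U = -15
Function('W')(y, V) = Mul(-64, V) (Function('W')(y, V) = Mul(2, Mul(Add(Add(3, Mul(-1, 4)), -15), Add(V, V))) = Mul(2, Mul(Add(Add(3, -4), -15), Mul(2, V))) = Mul(2, Mul(Add(-1, -15), Mul(2, V))) = Mul(2, Mul(-16, Mul(2, V))) = Mul(2, Mul(-32, V)) = Mul(-64, V))
Add(Function('W')(-1, 6), Mul(-39, -9)) = Add(Mul(-64, 6), Mul(-39, -9)) = Add(-384, 351) = -33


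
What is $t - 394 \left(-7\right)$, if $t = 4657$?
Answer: $7415$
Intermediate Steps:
$t - 394 \left(-7\right) = 4657 - 394 \left(-7\right) = 4657 - -2758 = 4657 + 2758 = 7415$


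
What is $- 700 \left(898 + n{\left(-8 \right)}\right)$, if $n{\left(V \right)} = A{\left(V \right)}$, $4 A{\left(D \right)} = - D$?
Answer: $-630000$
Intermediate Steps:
$A{\left(D \right)} = - \frac{D}{4}$ ($A{\left(D \right)} = \frac{\left(-1\right) D}{4} = - \frac{D}{4}$)
$n{\left(V \right)} = - \frac{V}{4}$
$- 700 \left(898 + n{\left(-8 \right)}\right) = - 700 \left(898 - -2\right) = - 700 \left(898 + 2\right) = \left(-700\right) 900 = -630000$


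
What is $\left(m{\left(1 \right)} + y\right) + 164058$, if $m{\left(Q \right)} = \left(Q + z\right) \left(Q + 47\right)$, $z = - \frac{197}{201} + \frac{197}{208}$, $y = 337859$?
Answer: $\frac{437210136}{871} \approx 5.0196 \cdot 10^{5}$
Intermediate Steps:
$z = - \frac{1379}{41808}$ ($z = \left(-197\right) \frac{1}{201} + 197 \cdot \frac{1}{208} = - \frac{197}{201} + \frac{197}{208} = - \frac{1379}{41808} \approx -0.032984$)
$m{\left(Q \right)} = \left(47 + Q\right) \left(- \frac{1379}{41808} + Q\right)$ ($m{\left(Q \right)} = \left(Q - \frac{1379}{41808}\right) \left(Q + 47\right) = \left(- \frac{1379}{41808} + Q\right) \left(47 + Q\right) = \left(47 + Q\right) \left(- \frac{1379}{41808} + Q\right)$)
$\left(m{\left(1 \right)} + y\right) + 164058 = \left(\left(- \frac{64813}{41808} + 1^{2} + \frac{1963597}{41808} \cdot 1\right) + 337859\right) + 164058 = \left(\left(- \frac{64813}{41808} + 1 + \frac{1963597}{41808}\right) + 337859\right) + 164058 = \left(\frac{40429}{871} + 337859\right) + 164058 = \frac{294315618}{871} + 164058 = \frac{437210136}{871}$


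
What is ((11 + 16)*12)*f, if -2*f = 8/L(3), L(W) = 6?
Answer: -216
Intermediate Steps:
f = -⅔ (f = -4/6 = -½*4/3 = -⅔ ≈ -0.66667)
((11 + 16)*12)*f = ((11 + 16)*12)*(-⅔) = (27*12)*(-⅔) = 324*(-⅔) = -216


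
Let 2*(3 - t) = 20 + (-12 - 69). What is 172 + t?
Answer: 411/2 ≈ 205.50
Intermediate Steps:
t = 67/2 (t = 3 - (20 + (-12 - 69))/2 = 3 - (20 - 81)/2 = 3 - ½*(-61) = 3 + 61/2 = 67/2 ≈ 33.500)
172 + t = 172 + 67/2 = 411/2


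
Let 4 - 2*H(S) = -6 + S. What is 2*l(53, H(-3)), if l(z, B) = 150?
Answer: 300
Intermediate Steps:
H(S) = 5 - S/2 (H(S) = 2 - (-6 + S)/2 = 2 + (3 - S/2) = 5 - S/2)
2*l(53, H(-3)) = 2*150 = 300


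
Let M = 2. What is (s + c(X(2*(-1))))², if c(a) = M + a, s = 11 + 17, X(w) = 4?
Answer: 1156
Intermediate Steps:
s = 28
c(a) = 2 + a
(s + c(X(2*(-1))))² = (28 + (2 + 4))² = (28 + 6)² = 34² = 1156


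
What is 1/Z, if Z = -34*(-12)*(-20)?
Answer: -1/8160 ≈ -0.00012255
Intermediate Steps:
Z = -8160 (Z = 408*(-20) = -8160)
1/Z = 1/(-8160) = -1/8160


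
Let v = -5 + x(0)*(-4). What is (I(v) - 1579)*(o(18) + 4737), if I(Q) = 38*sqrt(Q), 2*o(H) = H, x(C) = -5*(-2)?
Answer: -7493934 + 541044*I*sqrt(5) ≈ -7.4939e+6 + 1.2098e+6*I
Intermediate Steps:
x(C) = 10
v = -45 (v = -5 + 10*(-4) = -5 - 40 = -45)
o(H) = H/2
(I(v) - 1579)*(o(18) + 4737) = (38*sqrt(-45) - 1579)*((1/2)*18 + 4737) = (38*(3*I*sqrt(5)) - 1579)*(9 + 4737) = (114*I*sqrt(5) - 1579)*4746 = (-1579 + 114*I*sqrt(5))*4746 = -7493934 + 541044*I*sqrt(5)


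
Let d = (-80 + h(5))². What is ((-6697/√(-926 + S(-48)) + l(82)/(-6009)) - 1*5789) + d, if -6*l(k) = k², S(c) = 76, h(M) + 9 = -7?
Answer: 61781891/18027 + 6697*I*√34/170 ≈ 3427.2 + 229.71*I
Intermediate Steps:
h(M) = -16 (h(M) = -9 - 7 = -16)
l(k) = -k²/6
d = 9216 (d = (-80 - 16)² = (-96)² = 9216)
((-6697/√(-926 + S(-48)) + l(82)/(-6009)) - 1*5789) + d = ((-6697/√(-926 + 76) - ⅙*82²/(-6009)) - 1*5789) + 9216 = ((-6697*(-I*√34/170) - ⅙*6724*(-1/6009)) - 5789) + 9216 = ((-6697*(-I*√34/170) - 3362/3*(-1/6009)) - 5789) + 9216 = ((-(-6697)*I*√34/170 + 3362/18027) - 5789) + 9216 = ((6697*I*√34/170 + 3362/18027) - 5789) + 9216 = ((3362/18027 + 6697*I*√34/170) - 5789) + 9216 = (-104354941/18027 + 6697*I*√34/170) + 9216 = 61781891/18027 + 6697*I*√34/170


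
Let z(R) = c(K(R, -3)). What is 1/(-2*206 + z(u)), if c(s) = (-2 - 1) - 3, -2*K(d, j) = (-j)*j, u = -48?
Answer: -1/418 ≈ -0.0023923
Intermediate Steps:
K(d, j) = j²/2 (K(d, j) = -(-j)*j/2 = -(-1)*j²/2 = j²/2)
c(s) = -6 (c(s) = -3 - 3 = -6)
z(R) = -6
1/(-2*206 + z(u)) = 1/(-2*206 - 6) = 1/(-412 - 6) = 1/(-418) = -1/418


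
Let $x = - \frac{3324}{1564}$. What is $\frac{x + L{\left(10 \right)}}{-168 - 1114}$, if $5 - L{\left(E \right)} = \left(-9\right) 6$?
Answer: $- \frac{11119}{250631} \approx -0.044364$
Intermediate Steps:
$x = - \frac{831}{391}$ ($x = \left(-3324\right) \frac{1}{1564} = - \frac{831}{391} \approx -2.1253$)
$L{\left(E \right)} = 59$ ($L{\left(E \right)} = 5 - \left(-9\right) 6 = 5 - -54 = 5 + 54 = 59$)
$\frac{x + L{\left(10 \right)}}{-168 - 1114} = \frac{- \frac{831}{391} + 59}{-168 - 1114} = \frac{22238}{391 \left(-1282\right)} = \frac{22238}{391} \left(- \frac{1}{1282}\right) = - \frac{11119}{250631}$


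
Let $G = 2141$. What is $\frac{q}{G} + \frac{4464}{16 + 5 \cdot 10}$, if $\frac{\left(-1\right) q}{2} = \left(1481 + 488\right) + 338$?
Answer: $\frac{1542150}{23551} \approx 65.481$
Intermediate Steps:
$q = -4614$ ($q = - 2 \left(\left(1481 + 488\right) + 338\right) = - 2 \left(1969 + 338\right) = \left(-2\right) 2307 = -4614$)
$\frac{q}{G} + \frac{4464}{16 + 5 \cdot 10} = - \frac{4614}{2141} + \frac{4464}{16 + 5 \cdot 10} = \left(-4614\right) \frac{1}{2141} + \frac{4464}{16 + 50} = - \frac{4614}{2141} + \frac{4464}{66} = - \frac{4614}{2141} + 4464 \cdot \frac{1}{66} = - \frac{4614}{2141} + \frac{744}{11} = \frac{1542150}{23551}$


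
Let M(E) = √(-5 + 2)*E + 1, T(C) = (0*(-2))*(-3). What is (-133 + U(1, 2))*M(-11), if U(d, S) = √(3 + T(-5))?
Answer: -133 - 33*I + √3*(1 + 1463*I) ≈ -131.27 + 2501.0*I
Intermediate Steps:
T(C) = 0 (T(C) = 0*(-3) = 0)
M(E) = 1 + I*E*√3 (M(E) = √(-3)*E + 1 = (I*√3)*E + 1 = I*E*√3 + 1 = 1 + I*E*√3)
U(d, S) = √3 (U(d, S) = √(3 + 0) = √3)
(-133 + U(1, 2))*M(-11) = (-133 + √3)*(1 + I*(-11)*√3) = (-133 + √3)*(1 - 11*I*√3) = (1 - 11*I*√3)*(-133 + √3)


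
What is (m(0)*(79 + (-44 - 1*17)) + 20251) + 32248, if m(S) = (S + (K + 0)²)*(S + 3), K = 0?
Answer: 52499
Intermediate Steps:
m(S) = S*(3 + S) (m(S) = (S + (0 + 0)²)*(S + 3) = (S + 0²)*(3 + S) = (S + 0)*(3 + S) = S*(3 + S))
(m(0)*(79 + (-44 - 1*17)) + 20251) + 32248 = ((0*(3 + 0))*(79 + (-44 - 1*17)) + 20251) + 32248 = ((0*3)*(79 + (-44 - 17)) + 20251) + 32248 = (0*(79 - 61) + 20251) + 32248 = (0*18 + 20251) + 32248 = (0 + 20251) + 32248 = 20251 + 32248 = 52499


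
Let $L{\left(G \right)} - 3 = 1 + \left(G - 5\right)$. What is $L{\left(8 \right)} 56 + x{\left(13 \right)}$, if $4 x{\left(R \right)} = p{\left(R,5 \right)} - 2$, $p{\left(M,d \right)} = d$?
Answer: $\frac{1571}{4} \approx 392.75$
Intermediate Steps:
$x{\left(R \right)} = \frac{3}{4}$ ($x{\left(R \right)} = \frac{5 - 2}{4} = \frac{1}{4} \cdot 3 = \frac{3}{4}$)
$L{\left(G \right)} = -1 + G$ ($L{\left(G \right)} = 3 + \left(1 + \left(G - 5\right)\right) = 3 + \left(1 + \left(-5 + G\right)\right) = 3 + \left(-4 + G\right) = -1 + G$)
$L{\left(8 \right)} 56 + x{\left(13 \right)} = \left(-1 + 8\right) 56 + \frac{3}{4} = 7 \cdot 56 + \frac{3}{4} = 392 + \frac{3}{4} = \frac{1571}{4}$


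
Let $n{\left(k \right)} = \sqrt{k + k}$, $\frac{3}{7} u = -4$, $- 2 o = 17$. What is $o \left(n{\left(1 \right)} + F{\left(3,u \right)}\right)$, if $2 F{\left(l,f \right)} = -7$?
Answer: $\frac{119}{4} - \frac{17 \sqrt{2}}{2} \approx 17.729$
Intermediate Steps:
$o = - \frac{17}{2}$ ($o = \left(- \frac{1}{2}\right) 17 = - \frac{17}{2} \approx -8.5$)
$u = - \frac{28}{3}$ ($u = \frac{7}{3} \left(-4\right) = - \frac{28}{3} \approx -9.3333$)
$F{\left(l,f \right)} = - \frac{7}{2}$ ($F{\left(l,f \right)} = \frac{1}{2} \left(-7\right) = - \frac{7}{2}$)
$n{\left(k \right)} = \sqrt{2} \sqrt{k}$ ($n{\left(k \right)} = \sqrt{2 k} = \sqrt{2} \sqrt{k}$)
$o \left(n{\left(1 \right)} + F{\left(3,u \right)}\right) = - \frac{17 \left(\sqrt{2} \sqrt{1} - \frac{7}{2}\right)}{2} = - \frac{17 \left(\sqrt{2} \cdot 1 - \frac{7}{2}\right)}{2} = - \frac{17 \left(\sqrt{2} - \frac{7}{2}\right)}{2} = - \frac{17 \left(- \frac{7}{2} + \sqrt{2}\right)}{2} = \frac{119}{4} - \frac{17 \sqrt{2}}{2}$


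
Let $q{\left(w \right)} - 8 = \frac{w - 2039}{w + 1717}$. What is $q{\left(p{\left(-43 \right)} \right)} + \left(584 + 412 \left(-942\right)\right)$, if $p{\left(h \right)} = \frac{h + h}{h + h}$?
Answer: $- \frac{332873827}{859} \approx -3.8751 \cdot 10^{5}$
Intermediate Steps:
$p{\left(h \right)} = 1$ ($p{\left(h \right)} = \frac{2 h}{2 h} = 2 h \frac{1}{2 h} = 1$)
$q{\left(w \right)} = 8 + \frac{-2039 + w}{1717 + w}$ ($q{\left(w \right)} = 8 + \frac{w - 2039}{w + 1717} = 8 + \frac{-2039 + w}{1717 + w}$)
$q{\left(p{\left(-43 \right)} \right)} + \left(584 + 412 \left(-942\right)\right) = \frac{3 \left(3899 + 3 \cdot 1\right)}{1717 + 1} + \left(584 + 412 \left(-942\right)\right) = \frac{3 \left(3899 + 3\right)}{1718} + \left(584 - 388104\right) = 3 \cdot \frac{1}{1718} \cdot 3902 - 387520 = \frac{5853}{859} - 387520 = - \frac{332873827}{859}$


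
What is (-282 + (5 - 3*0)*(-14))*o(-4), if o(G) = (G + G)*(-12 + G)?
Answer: -45056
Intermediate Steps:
o(G) = 2*G*(-12 + G) (o(G) = (2*G)*(-12 + G) = 2*G*(-12 + G))
(-282 + (5 - 3*0)*(-14))*o(-4) = (-282 + (5 - 3*0)*(-14))*(2*(-4)*(-12 - 4)) = (-282 + (5 + 0)*(-14))*(2*(-4)*(-16)) = (-282 + 5*(-14))*128 = (-282 - 70)*128 = -352*128 = -45056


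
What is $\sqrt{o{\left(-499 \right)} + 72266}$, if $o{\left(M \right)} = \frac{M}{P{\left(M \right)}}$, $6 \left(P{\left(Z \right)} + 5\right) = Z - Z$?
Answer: $\frac{13 \sqrt{10705}}{5} \approx 269.01$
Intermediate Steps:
$P{\left(Z \right)} = -5$ ($P{\left(Z \right)} = -5 + \frac{Z - Z}{6} = -5 + \frac{1}{6} \cdot 0 = -5 + 0 = -5$)
$o{\left(M \right)} = - \frac{M}{5}$ ($o{\left(M \right)} = \frac{M}{-5} = M \left(- \frac{1}{5}\right) = - \frac{M}{5}$)
$\sqrt{o{\left(-499 \right)} + 72266} = \sqrt{\left(- \frac{1}{5}\right) \left(-499\right) + 72266} = \sqrt{\frac{499}{5} + 72266} = \sqrt{\frac{361829}{5}} = \frac{13 \sqrt{10705}}{5}$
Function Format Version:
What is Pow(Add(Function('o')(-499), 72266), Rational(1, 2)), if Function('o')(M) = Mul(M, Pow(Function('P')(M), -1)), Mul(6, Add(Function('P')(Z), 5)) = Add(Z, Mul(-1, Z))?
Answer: Mul(Rational(13, 5), Pow(10705, Rational(1, 2))) ≈ 269.01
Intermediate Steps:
Function('P')(Z) = -5 (Function('P')(Z) = Add(-5, Mul(Rational(1, 6), Add(Z, Mul(-1, Z)))) = Add(-5, Mul(Rational(1, 6), 0)) = Add(-5, 0) = -5)
Function('o')(M) = Mul(Rational(-1, 5), M) (Function('o')(M) = Mul(M, Pow(-5, -1)) = Mul(M, Rational(-1, 5)) = Mul(Rational(-1, 5), M))
Pow(Add(Function('o')(-499), 72266), Rational(1, 2)) = Pow(Add(Mul(Rational(-1, 5), -499), 72266), Rational(1, 2)) = Pow(Add(Rational(499, 5), 72266), Rational(1, 2)) = Pow(Rational(361829, 5), Rational(1, 2)) = Mul(Rational(13, 5), Pow(10705, Rational(1, 2)))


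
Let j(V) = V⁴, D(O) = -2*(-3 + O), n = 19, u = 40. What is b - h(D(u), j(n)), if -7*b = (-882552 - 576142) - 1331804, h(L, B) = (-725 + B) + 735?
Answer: 1878181/7 ≈ 2.6831e+5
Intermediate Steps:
D(O) = 6 - 2*O
h(L, B) = 10 + B
b = 2790498/7 (b = -((-882552 - 576142) - 1331804)/7 = -(-1458694 - 1331804)/7 = -⅐*(-2790498) = 2790498/7 ≈ 3.9864e+5)
b - h(D(u), j(n)) = 2790498/7 - (10 + 19⁴) = 2790498/7 - (10 + 130321) = 2790498/7 - 1*130331 = 2790498/7 - 130331 = 1878181/7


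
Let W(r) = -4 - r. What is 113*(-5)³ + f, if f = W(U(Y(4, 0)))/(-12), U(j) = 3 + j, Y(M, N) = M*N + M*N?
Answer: -169493/12 ≈ -14124.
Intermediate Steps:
Y(M, N) = 2*M*N
f = 7/12 (f = (-4 - (3 + 2*4*0))/(-12) = (-4 - (3 + 0))*(-1/12) = (-4 - 1*3)*(-1/12) = (-4 - 3)*(-1/12) = -7*(-1/12) = 7/12 ≈ 0.58333)
113*(-5)³ + f = 113*(-5)³ + 7/12 = 113*(-125) + 7/12 = -14125 + 7/12 = -169493/12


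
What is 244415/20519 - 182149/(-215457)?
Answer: 5127130726/401905653 ≈ 12.757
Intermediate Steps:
244415/20519 - 182149/(-215457) = 244415*(1/20519) - 182149*(-1/215457) = 244415/20519 + 16559/19587 = 5127130726/401905653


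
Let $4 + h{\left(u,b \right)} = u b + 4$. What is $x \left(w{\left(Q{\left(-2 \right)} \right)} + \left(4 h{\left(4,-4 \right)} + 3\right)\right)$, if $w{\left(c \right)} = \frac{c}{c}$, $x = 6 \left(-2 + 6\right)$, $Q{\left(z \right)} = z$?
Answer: $-1440$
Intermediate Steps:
$h{\left(u,b \right)} = b u$ ($h{\left(u,b \right)} = -4 + \left(u b + 4\right) = -4 + \left(b u + 4\right) = -4 + \left(4 + b u\right) = b u$)
$x = 24$ ($x = 6 \cdot 4 = 24$)
$w{\left(c \right)} = 1$
$x \left(w{\left(Q{\left(-2 \right)} \right)} + \left(4 h{\left(4,-4 \right)} + 3\right)\right) = 24 \left(1 + \left(4 \left(\left(-4\right) 4\right) + 3\right)\right) = 24 \left(1 + \left(4 \left(-16\right) + 3\right)\right) = 24 \left(1 + \left(-64 + 3\right)\right) = 24 \left(1 - 61\right) = 24 \left(-60\right) = -1440$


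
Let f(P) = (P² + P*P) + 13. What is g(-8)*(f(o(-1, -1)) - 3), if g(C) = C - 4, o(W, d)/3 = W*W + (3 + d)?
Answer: -2064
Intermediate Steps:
o(W, d) = 9 + 3*d + 3*W² (o(W, d) = 3*(W*W + (3 + d)) = 3*(W² + (3 + d)) = 3*(3 + d + W²) = 9 + 3*d + 3*W²)
f(P) = 13 + 2*P² (f(P) = (P² + P²) + 13 = 2*P² + 13 = 13 + 2*P²)
g(C) = -4 + C
g(-8)*(f(o(-1, -1)) - 3) = (-4 - 8)*((13 + 2*(9 + 3*(-1) + 3*(-1)²)²) - 3) = -12*((13 + 2*(9 - 3 + 3*1)²) - 3) = -12*((13 + 2*(9 - 3 + 3)²) - 3) = -12*((13 + 2*9²) - 3) = -12*((13 + 2*81) - 3) = -12*((13 + 162) - 3) = -12*(175 - 3) = -12*172 = -2064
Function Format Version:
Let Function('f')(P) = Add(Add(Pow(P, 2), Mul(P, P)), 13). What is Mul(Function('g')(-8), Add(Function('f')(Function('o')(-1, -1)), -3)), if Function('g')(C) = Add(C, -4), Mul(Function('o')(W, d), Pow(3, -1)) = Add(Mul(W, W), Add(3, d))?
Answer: -2064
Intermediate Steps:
Function('o')(W, d) = Add(9, Mul(3, d), Mul(3, Pow(W, 2))) (Function('o')(W, d) = Mul(3, Add(Mul(W, W), Add(3, d))) = Mul(3, Add(Pow(W, 2), Add(3, d))) = Mul(3, Add(3, d, Pow(W, 2))) = Add(9, Mul(3, d), Mul(3, Pow(W, 2))))
Function('f')(P) = Add(13, Mul(2, Pow(P, 2))) (Function('f')(P) = Add(Add(Pow(P, 2), Pow(P, 2)), 13) = Add(Mul(2, Pow(P, 2)), 13) = Add(13, Mul(2, Pow(P, 2))))
Function('g')(C) = Add(-4, C)
Mul(Function('g')(-8), Add(Function('f')(Function('o')(-1, -1)), -3)) = Mul(Add(-4, -8), Add(Add(13, Mul(2, Pow(Add(9, Mul(3, -1), Mul(3, Pow(-1, 2))), 2))), -3)) = Mul(-12, Add(Add(13, Mul(2, Pow(Add(9, -3, Mul(3, 1)), 2))), -3)) = Mul(-12, Add(Add(13, Mul(2, Pow(Add(9, -3, 3), 2))), -3)) = Mul(-12, Add(Add(13, Mul(2, Pow(9, 2))), -3)) = Mul(-12, Add(Add(13, Mul(2, 81)), -3)) = Mul(-12, Add(Add(13, 162), -3)) = Mul(-12, Add(175, -3)) = Mul(-12, 172) = -2064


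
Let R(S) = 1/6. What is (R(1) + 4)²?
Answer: 625/36 ≈ 17.361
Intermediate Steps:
R(S) = ⅙
(R(1) + 4)² = (⅙ + 4)² = (25/6)² = 625/36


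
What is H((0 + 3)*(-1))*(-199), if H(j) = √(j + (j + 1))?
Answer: -199*I*√5 ≈ -444.98*I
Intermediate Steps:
H(j) = √(1 + 2*j) (H(j) = √(j + (1 + j)) = √(1 + 2*j))
H((0 + 3)*(-1))*(-199) = √(1 + 2*((0 + 3)*(-1)))*(-199) = √(1 + 2*(3*(-1)))*(-199) = √(1 + 2*(-3))*(-199) = √(1 - 6)*(-199) = √(-5)*(-199) = (I*√5)*(-199) = -199*I*√5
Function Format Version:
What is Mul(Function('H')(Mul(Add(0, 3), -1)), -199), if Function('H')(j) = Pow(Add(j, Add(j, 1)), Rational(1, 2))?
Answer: Mul(-199, I, Pow(5, Rational(1, 2))) ≈ Mul(-444.98, I)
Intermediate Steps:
Function('H')(j) = Pow(Add(1, Mul(2, j)), Rational(1, 2)) (Function('H')(j) = Pow(Add(j, Add(1, j)), Rational(1, 2)) = Pow(Add(1, Mul(2, j)), Rational(1, 2)))
Mul(Function('H')(Mul(Add(0, 3), -1)), -199) = Mul(Pow(Add(1, Mul(2, Mul(Add(0, 3), -1))), Rational(1, 2)), -199) = Mul(Pow(Add(1, Mul(2, Mul(3, -1))), Rational(1, 2)), -199) = Mul(Pow(Add(1, Mul(2, -3)), Rational(1, 2)), -199) = Mul(Pow(Add(1, -6), Rational(1, 2)), -199) = Mul(Pow(-5, Rational(1, 2)), -199) = Mul(Mul(I, Pow(5, Rational(1, 2))), -199) = Mul(-199, I, Pow(5, Rational(1, 2)))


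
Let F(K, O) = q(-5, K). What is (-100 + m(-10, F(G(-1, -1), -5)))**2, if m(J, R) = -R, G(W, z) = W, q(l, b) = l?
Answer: 9025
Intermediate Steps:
F(K, O) = -5
(-100 + m(-10, F(G(-1, -1), -5)))**2 = (-100 - 1*(-5))**2 = (-100 + 5)**2 = (-95)**2 = 9025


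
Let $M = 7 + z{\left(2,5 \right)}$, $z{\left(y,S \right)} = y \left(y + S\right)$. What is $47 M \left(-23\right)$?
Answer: $-22701$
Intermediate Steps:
$z{\left(y,S \right)} = y \left(S + y\right)$
$M = 21$ ($M = 7 + 2 \left(5 + 2\right) = 7 + 2 \cdot 7 = 7 + 14 = 21$)
$47 M \left(-23\right) = 47 \cdot 21 \left(-23\right) = 987 \left(-23\right) = -22701$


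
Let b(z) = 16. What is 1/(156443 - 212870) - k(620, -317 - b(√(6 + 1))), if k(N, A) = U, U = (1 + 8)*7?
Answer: -3554902/56427 ≈ -63.000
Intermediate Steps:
U = 63 (U = 9*7 = 63)
k(N, A) = 63
1/(156443 - 212870) - k(620, -317 - b(√(6 + 1))) = 1/(156443 - 212870) - 1*63 = 1/(-56427) - 63 = -1/56427 - 63 = -3554902/56427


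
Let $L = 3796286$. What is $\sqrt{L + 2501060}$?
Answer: $\sqrt{6297346} \approx 2509.5$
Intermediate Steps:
$\sqrt{L + 2501060} = \sqrt{3796286 + 2501060} = \sqrt{6297346}$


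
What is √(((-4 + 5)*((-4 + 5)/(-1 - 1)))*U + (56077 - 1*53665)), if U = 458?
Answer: √2183 ≈ 46.723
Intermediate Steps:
√(((-4 + 5)*((-4 + 5)/(-1 - 1)))*U + (56077 - 1*53665)) = √(((-4 + 5)*((-4 + 5)/(-1 - 1)))*458 + (56077 - 1*53665)) = √((1*(1/(-2)))*458 + (56077 - 53665)) = √((1*(1*(-½)))*458 + 2412) = √((1*(-½))*458 + 2412) = √(-½*458 + 2412) = √(-229 + 2412) = √2183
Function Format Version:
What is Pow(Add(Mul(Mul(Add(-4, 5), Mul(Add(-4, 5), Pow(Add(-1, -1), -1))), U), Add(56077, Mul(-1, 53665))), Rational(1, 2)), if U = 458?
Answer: Pow(2183, Rational(1, 2)) ≈ 46.723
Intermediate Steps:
Pow(Add(Mul(Mul(Add(-4, 5), Mul(Add(-4, 5), Pow(Add(-1, -1), -1))), U), Add(56077, Mul(-1, 53665))), Rational(1, 2)) = Pow(Add(Mul(Mul(Add(-4, 5), Mul(Add(-4, 5), Pow(Add(-1, -1), -1))), 458), Add(56077, Mul(-1, 53665))), Rational(1, 2)) = Pow(Add(Mul(Mul(1, Mul(1, Pow(-2, -1))), 458), Add(56077, -53665)), Rational(1, 2)) = Pow(Add(Mul(Mul(1, Mul(1, Rational(-1, 2))), 458), 2412), Rational(1, 2)) = Pow(Add(Mul(Mul(1, Rational(-1, 2)), 458), 2412), Rational(1, 2)) = Pow(Add(Mul(Rational(-1, 2), 458), 2412), Rational(1, 2)) = Pow(Add(-229, 2412), Rational(1, 2)) = Pow(2183, Rational(1, 2))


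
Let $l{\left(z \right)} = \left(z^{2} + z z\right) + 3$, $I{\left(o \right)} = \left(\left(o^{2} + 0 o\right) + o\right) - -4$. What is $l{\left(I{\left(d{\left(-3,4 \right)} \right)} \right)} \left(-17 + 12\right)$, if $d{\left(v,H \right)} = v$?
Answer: $-1015$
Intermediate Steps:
$I{\left(o \right)} = 4 + o + o^{2}$ ($I{\left(o \right)} = \left(\left(o^{2} + 0\right) + o\right) + 4 = \left(o^{2} + o\right) + 4 = \left(o + o^{2}\right) + 4 = 4 + o + o^{2}$)
$l{\left(z \right)} = 3 + 2 z^{2}$ ($l{\left(z \right)} = \left(z^{2} + z^{2}\right) + 3 = 2 z^{2} + 3 = 3 + 2 z^{2}$)
$l{\left(I{\left(d{\left(-3,4 \right)} \right)} \right)} \left(-17 + 12\right) = \left(3 + 2 \left(4 - 3 + \left(-3\right)^{2}\right)^{2}\right) \left(-17 + 12\right) = \left(3 + 2 \left(4 - 3 + 9\right)^{2}\right) \left(-5\right) = \left(3 + 2 \cdot 10^{2}\right) \left(-5\right) = \left(3 + 2 \cdot 100\right) \left(-5\right) = \left(3 + 200\right) \left(-5\right) = 203 \left(-5\right) = -1015$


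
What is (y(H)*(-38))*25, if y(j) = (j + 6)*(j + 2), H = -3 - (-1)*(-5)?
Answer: -11400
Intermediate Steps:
H = -8 (H = -3 - 1*5 = -3 - 5 = -8)
y(j) = (2 + j)*(6 + j) (y(j) = (6 + j)*(2 + j) = (2 + j)*(6 + j))
(y(H)*(-38))*25 = ((12 + (-8)² + 8*(-8))*(-38))*25 = ((12 + 64 - 64)*(-38))*25 = (12*(-38))*25 = -456*25 = -11400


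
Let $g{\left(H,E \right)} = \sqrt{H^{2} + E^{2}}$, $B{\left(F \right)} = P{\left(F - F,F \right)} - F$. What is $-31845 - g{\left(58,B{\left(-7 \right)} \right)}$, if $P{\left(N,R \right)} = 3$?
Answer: $-31845 - 2 \sqrt{866} \approx -31904.0$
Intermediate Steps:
$B{\left(F \right)} = 3 - F$
$g{\left(H,E \right)} = \sqrt{E^{2} + H^{2}}$
$-31845 - g{\left(58,B{\left(-7 \right)} \right)} = -31845 - \sqrt{\left(3 - -7\right)^{2} + 58^{2}} = -31845 - \sqrt{\left(3 + 7\right)^{2} + 3364} = -31845 - \sqrt{10^{2} + 3364} = -31845 - \sqrt{100 + 3364} = -31845 - \sqrt{3464} = -31845 - 2 \sqrt{866}$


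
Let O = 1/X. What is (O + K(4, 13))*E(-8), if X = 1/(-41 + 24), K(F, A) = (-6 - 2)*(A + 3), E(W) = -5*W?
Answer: -5800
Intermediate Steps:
K(F, A) = -24 - 8*A (K(F, A) = -8*(3 + A) = -24 - 8*A)
X = -1/17 (X = 1/(-17) = -1/17 ≈ -0.058824)
O = -17 (O = 1/(-1/17) = -17)
(O + K(4, 13))*E(-8) = (-17 + (-24 - 8*13))*(-5*(-8)) = (-17 + (-24 - 104))*40 = (-17 - 128)*40 = -145*40 = -5800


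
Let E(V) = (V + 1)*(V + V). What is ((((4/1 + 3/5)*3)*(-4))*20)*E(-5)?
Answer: -44160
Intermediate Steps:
E(V) = 2*V*(1 + V) (E(V) = (1 + V)*(2*V) = 2*V*(1 + V))
((((4/1 + 3/5)*3)*(-4))*20)*E(-5) = ((((4/1 + 3/5)*3)*(-4))*20)*(2*(-5)*(1 - 5)) = ((((4*1 + 3*(⅕))*3)*(-4))*20)*(2*(-5)*(-4)) = ((((4 + ⅗)*3)*(-4))*20)*40 = ((((23/5)*3)*(-4))*20)*40 = (((69/5)*(-4))*20)*40 = -276/5*20*40 = -1104*40 = -44160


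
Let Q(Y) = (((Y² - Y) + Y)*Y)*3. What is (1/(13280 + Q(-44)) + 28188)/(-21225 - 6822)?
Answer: -6829163135/6795002784 ≈ -1.0050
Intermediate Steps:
Q(Y) = 3*Y³ (Q(Y) = (Y²*Y)*3 = Y³*3 = 3*Y³)
(1/(13280 + Q(-44)) + 28188)/(-21225 - 6822) = (1/(13280 + 3*(-44)³) + 28188)/(-21225 - 6822) = (1/(13280 + 3*(-85184)) + 28188)/(-28047) = (1/(13280 - 255552) + 28188)*(-1/28047) = (1/(-242272) + 28188)*(-1/28047) = (-1/242272 + 28188)*(-1/28047) = (6829163135/242272)*(-1/28047) = -6829163135/6795002784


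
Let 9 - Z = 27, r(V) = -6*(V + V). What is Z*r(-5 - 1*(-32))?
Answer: 5832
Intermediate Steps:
r(V) = -12*V
Z = -18 (Z = 9 - 1*27 = 9 - 27 = -18)
Z*r(-5 - 1*(-32)) = -(-216)*(-5 - 1*(-32)) = -(-216)*(-5 + 32) = -(-216)*27 = -18*(-324) = 5832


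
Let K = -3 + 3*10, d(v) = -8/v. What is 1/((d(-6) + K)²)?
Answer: 9/7225 ≈ 0.0012457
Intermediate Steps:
K = 27 (K = -3 + 30 = 27)
1/((d(-6) + K)²) = 1/((-8/(-6) + 27)²) = 1/((-8*(-⅙) + 27)²) = 1/((4/3 + 27)²) = 1/((85/3)²) = 1/(7225/9) = 9/7225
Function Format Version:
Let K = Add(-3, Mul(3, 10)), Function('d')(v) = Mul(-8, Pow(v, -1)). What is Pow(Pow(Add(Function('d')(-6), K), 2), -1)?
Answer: Rational(9, 7225) ≈ 0.0012457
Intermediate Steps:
K = 27 (K = Add(-3, 30) = 27)
Pow(Pow(Add(Function('d')(-6), K), 2), -1) = Pow(Pow(Add(Mul(-8, Pow(-6, -1)), 27), 2), -1) = Pow(Pow(Add(Mul(-8, Rational(-1, 6)), 27), 2), -1) = Pow(Pow(Add(Rational(4, 3), 27), 2), -1) = Pow(Pow(Rational(85, 3), 2), -1) = Pow(Rational(7225, 9), -1) = Rational(9, 7225)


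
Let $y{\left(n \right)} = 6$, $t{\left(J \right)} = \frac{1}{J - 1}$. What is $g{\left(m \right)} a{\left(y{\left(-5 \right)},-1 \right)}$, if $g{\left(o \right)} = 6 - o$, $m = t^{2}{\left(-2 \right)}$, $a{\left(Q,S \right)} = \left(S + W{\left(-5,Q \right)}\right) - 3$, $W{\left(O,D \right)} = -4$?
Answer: $- \frac{424}{9} \approx -47.111$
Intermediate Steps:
$t{\left(J \right)} = \frac{1}{-1 + J}$
$a{\left(Q,S \right)} = -7 + S$ ($a{\left(Q,S \right)} = \left(S - 4\right) - 3 = \left(-4 + S\right) - 3 = -7 + S$)
$m = \frac{1}{9}$ ($m = \left(\frac{1}{-1 - 2}\right)^{2} = \left(\frac{1}{-3}\right)^{2} = \left(- \frac{1}{3}\right)^{2} = \frac{1}{9} \approx 0.11111$)
$g{\left(m \right)} a{\left(y{\left(-5 \right)},-1 \right)} = \left(6 - \frac{1}{9}\right) \left(-7 - 1\right) = \left(6 - \frac{1}{9}\right) \left(-8\right) = \frac{53}{9} \left(-8\right) = - \frac{424}{9}$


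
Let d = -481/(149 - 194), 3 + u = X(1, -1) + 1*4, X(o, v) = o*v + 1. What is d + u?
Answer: 526/45 ≈ 11.689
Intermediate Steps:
X(o, v) = 1 + o*v
u = 1 (u = -3 + ((1 + 1*(-1)) + 1*4) = -3 + ((1 - 1) + 4) = -3 + (0 + 4) = -3 + 4 = 1)
d = 481/45 (d = -481/(-45) = -481*(-1/45) = 481/45 ≈ 10.689)
d + u = 481/45 + 1 = 526/45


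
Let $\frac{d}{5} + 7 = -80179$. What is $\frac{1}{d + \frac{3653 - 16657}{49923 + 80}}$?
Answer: $- \frac{50003}{20047715794} \approx -2.4942 \cdot 10^{-6}$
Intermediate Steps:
$d = -400930$ ($d = -35 + 5 \left(-80179\right) = -35 - 400895 = -400930$)
$\frac{1}{d + \frac{3653 - 16657}{49923 + 80}} = \frac{1}{-400930 + \frac{3653 - 16657}{49923 + 80}} = \frac{1}{-400930 - \frac{13004}{50003}} = \frac{1}{- \frac{20047715794}{50003}} = - \frac{50003}{20047715794}$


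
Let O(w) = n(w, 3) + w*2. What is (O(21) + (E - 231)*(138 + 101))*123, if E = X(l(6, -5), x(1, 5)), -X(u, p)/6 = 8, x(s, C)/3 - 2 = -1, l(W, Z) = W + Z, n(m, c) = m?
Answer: -8194014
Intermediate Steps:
x(s, C) = 3 (x(s, C) = 6 + 3*(-1) = 6 - 3 = 3)
X(u, p) = -48 (X(u, p) = -6*8 = -48)
E = -48
O(w) = 3*w (O(w) = w + w*2 = w + 2*w = 3*w)
(O(21) + (E - 231)*(138 + 101))*123 = (3*21 + (-48 - 231)*(138 + 101))*123 = (63 - 279*239)*123 = (63 - 66681)*123 = -66618*123 = -8194014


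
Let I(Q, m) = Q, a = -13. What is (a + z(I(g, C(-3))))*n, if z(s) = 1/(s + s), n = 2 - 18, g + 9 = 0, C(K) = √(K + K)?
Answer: 1880/9 ≈ 208.89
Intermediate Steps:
C(K) = √2*√K (C(K) = √(2*K) = √2*√K)
g = -9 (g = -9 + 0 = -9)
n = -16
z(s) = 1/(2*s)
(a + z(I(g, C(-3))))*n = (-13 + (½)/(-9))*(-16) = (-13 + (½)*(-⅑))*(-16) = (-13 - 1/18)*(-16) = -235/18*(-16) = 1880/9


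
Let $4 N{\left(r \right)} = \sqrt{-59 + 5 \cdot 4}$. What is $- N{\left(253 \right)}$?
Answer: $- \frac{i \sqrt{39}}{4} \approx - 1.5612 i$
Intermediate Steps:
$N{\left(r \right)} = \frac{i \sqrt{39}}{4}$ ($N{\left(r \right)} = \frac{\sqrt{-59 + 5 \cdot 4}}{4} = \frac{\sqrt{-59 + 20}}{4} = \frac{\sqrt{-39}}{4} = \frac{i \sqrt{39}}{4}$)
$- N{\left(253 \right)} = - \frac{i \sqrt{39}}{4}$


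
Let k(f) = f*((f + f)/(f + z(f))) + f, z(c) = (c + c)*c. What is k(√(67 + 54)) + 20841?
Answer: 479618/23 ≈ 20853.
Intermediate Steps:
z(c) = 2*c² (z(c) = (2*c)*c = 2*c²)
k(f) = f + 2*f²/(f + 2*f²) (k(f) = f*((f + f)/(f + 2*f²)) + f = f*((2*f)/(f + 2*f²)) + f = f*(2*f/(f + 2*f²)) + f = 2*f²/(f + 2*f²) + f = f + 2*f²/(f + 2*f²))
k(√(67 + 54)) + 20841 = √(67 + 54)*(3 + 2*√(67 + 54))/(1 + 2*√(67 + 54)) + 20841 = √121*(3 + 2*√121)/(1 + 2*√121) + 20841 = 11*(3 + 2*11)/(1 + 2*11) + 20841 = 11*(3 + 22)/(1 + 22) + 20841 = 11*25/23 + 20841 = 11*(1/23)*25 + 20841 = 275/23 + 20841 = 479618/23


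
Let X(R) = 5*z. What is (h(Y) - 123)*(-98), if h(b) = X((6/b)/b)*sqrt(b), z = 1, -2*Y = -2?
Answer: 11564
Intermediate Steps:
Y = 1 (Y = -1/2*(-2) = 1)
X(R) = 5 (X(R) = 5*1 = 5)
h(b) = 5*sqrt(b)
(h(Y) - 123)*(-98) = (5*sqrt(1) - 123)*(-98) = (5*1 - 123)*(-98) = (5 - 123)*(-98) = -118*(-98) = 11564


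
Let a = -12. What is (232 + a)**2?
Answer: 48400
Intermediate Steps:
(232 + a)**2 = (232 - 12)**2 = 220**2 = 48400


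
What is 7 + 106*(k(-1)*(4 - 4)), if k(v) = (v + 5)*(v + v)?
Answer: 7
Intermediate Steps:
k(v) = 2*v*(5 + v) (k(v) = (5 + v)*(2*v) = 2*v*(5 + v))
7 + 106*(k(-1)*(4 - 4)) = 7 + 106*((2*(-1)*(5 - 1))*(4 - 4)) = 7 + 106*((2*(-1)*4)*0) = 7 + 106*(-8*0) = 7 + 106*0 = 7 + 0 = 7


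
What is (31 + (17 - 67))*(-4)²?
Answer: -304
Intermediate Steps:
(31 + (17 - 67))*(-4)² = (31 - 50)*16 = -19*16 = -304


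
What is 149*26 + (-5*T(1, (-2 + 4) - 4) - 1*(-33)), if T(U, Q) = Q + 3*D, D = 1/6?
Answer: 7829/2 ≈ 3914.5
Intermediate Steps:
D = ⅙ ≈ 0.16667
T(U, Q) = ½ + Q (T(U, Q) = Q + 3*(⅙) = Q + ½ = ½ + Q)
149*26 + (-5*T(1, (-2 + 4) - 4) - 1*(-33)) = 149*26 + (-5*(½ + ((-2 + 4) - 4)) - 1*(-33)) = 3874 + (-5*(½ + (2 - 4)) + 33) = 3874 + (-5*(½ - 2) + 33) = 3874 + (-5*(-3/2) + 33) = 3874 + (15/2 + 33) = 3874 + 81/2 = 7829/2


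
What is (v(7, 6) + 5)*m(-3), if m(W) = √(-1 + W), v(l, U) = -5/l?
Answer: 60*I/7 ≈ 8.5714*I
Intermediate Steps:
(v(7, 6) + 5)*m(-3) = (-5/7 + 5)*√(-1 - 3) = (-5*⅐ + 5)*√(-4) = (-5/7 + 5)*(2*I) = 30*(2*I)/7 = 60*I/7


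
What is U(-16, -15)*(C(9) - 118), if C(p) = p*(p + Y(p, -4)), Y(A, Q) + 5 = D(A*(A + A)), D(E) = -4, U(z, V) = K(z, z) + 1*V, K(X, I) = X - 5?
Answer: 4248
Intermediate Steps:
K(X, I) = -5 + X
U(z, V) = -5 + V + z (U(z, V) = (-5 + z) + 1*V = (-5 + z) + V = -5 + V + z)
Y(A, Q) = -9 (Y(A, Q) = -5 - 4 = -9)
C(p) = p*(-9 + p) (C(p) = p*(p - 9) = p*(-9 + p))
U(-16, -15)*(C(9) - 118) = (-5 - 15 - 16)*(9*(-9 + 9) - 118) = -36*(9*0 - 118) = -36*(0 - 118) = -36*(-118) = 4248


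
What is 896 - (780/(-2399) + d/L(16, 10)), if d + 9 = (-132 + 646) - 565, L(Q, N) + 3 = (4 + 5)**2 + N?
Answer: 47342233/52778 ≈ 897.01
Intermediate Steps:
L(Q, N) = 78 + N (L(Q, N) = -3 + ((4 + 5)**2 + N) = -3 + (9**2 + N) = -3 + (81 + N) = 78 + N)
d = -60 (d = -9 + ((-132 + 646) - 565) = -9 + (514 - 565) = -9 - 51 = -60)
896 - (780/(-2399) + d/L(16, 10)) = 896 - (780/(-2399) - 60/(78 + 10)) = 896 - (780*(-1/2399) - 60/88) = 896 - (-780/2399 - 60*1/88) = 896 - (-780/2399 - 15/22) = 896 - 1*(-53145/52778) = 896 + 53145/52778 = 47342233/52778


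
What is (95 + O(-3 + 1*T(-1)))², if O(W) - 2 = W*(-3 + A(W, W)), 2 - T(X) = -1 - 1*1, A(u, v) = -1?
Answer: 8649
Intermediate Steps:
T(X) = 4 (T(X) = 2 - (-1 - 1*1) = 2 - (-1 - 1) = 2 - 1*(-2) = 2 + 2 = 4)
O(W) = 2 - 4*W (O(W) = 2 + W*(-3 - 1) = 2 + W*(-4) = 2 - 4*W)
(95 + O(-3 + 1*T(-1)))² = (95 + (2 - 4*(-3 + 1*4)))² = (95 + (2 - 4*(-3 + 4)))² = (95 + (2 - 4*1))² = (95 + (2 - 4))² = (95 - 2)² = 93² = 8649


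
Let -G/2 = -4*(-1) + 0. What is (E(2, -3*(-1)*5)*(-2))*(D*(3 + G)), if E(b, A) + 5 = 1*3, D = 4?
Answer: -80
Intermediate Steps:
E(b, A) = -2 (E(b, A) = -5 + 1*3 = -5 + 3 = -2)
G = -8 (G = -2*(-4*(-1) + 0) = -2*(4 + 0) = -2*4 = -8)
(E(2, -3*(-1)*5)*(-2))*(D*(3 + G)) = (-2*(-2))*(4*(3 - 8)) = 4*(4*(-5)) = 4*(-20) = -80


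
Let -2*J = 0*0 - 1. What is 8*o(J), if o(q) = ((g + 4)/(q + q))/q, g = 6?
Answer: 160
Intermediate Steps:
J = ½ (J = -(0*0 - 1)/2 = -(0 - 1)/2 = -½*(-1) = ½ ≈ 0.50000)
o(q) = 5/q² (o(q) = ((6 + 4)/(q + q))/q = (10/((2*q)))/q = (10*(1/(2*q)))/q = (5/q)/q = 5/q²)
8*o(J) = 8*(5/2⁻²) = 8*(5*4) = 8*20 = 160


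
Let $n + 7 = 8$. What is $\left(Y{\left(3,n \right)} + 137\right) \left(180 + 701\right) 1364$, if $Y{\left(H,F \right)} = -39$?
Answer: $117765032$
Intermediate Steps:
$n = 1$ ($n = -7 + 8 = 1$)
$\left(Y{\left(3,n \right)} + 137\right) \left(180 + 701\right) 1364 = \left(-39 + 137\right) \left(180 + 701\right) 1364 = 98 \cdot 881 \cdot 1364 = 86338 \cdot 1364 = 117765032$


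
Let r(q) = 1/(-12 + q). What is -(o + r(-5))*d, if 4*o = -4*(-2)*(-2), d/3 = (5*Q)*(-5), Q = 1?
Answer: -5175/17 ≈ -304.41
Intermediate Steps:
d = -75 (d = 3*((5*1)*(-5)) = 3*(5*(-5)) = 3*(-25) = -75)
o = -4 (o = (-4*(-2)*(-2))/4 = (8*(-2))/4 = (¼)*(-16) = -4)
-(o + r(-5))*d = -(-4 + 1/(-12 - 5))*(-75) = -(-4 + 1/(-17))*(-75) = -(-4 - 1/17)*(-75) = -(-69)*(-75)/17 = -1*5175/17 = -5175/17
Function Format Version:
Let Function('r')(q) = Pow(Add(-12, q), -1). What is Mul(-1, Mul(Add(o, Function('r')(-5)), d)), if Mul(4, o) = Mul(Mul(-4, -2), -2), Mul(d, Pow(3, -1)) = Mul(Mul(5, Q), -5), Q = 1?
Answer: Rational(-5175, 17) ≈ -304.41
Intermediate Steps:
d = -75 (d = Mul(3, Mul(Mul(5, 1), -5)) = Mul(3, Mul(5, -5)) = Mul(3, -25) = -75)
o = -4 (o = Mul(Rational(1, 4), Mul(Mul(-4, -2), -2)) = Mul(Rational(1, 4), Mul(8, -2)) = Mul(Rational(1, 4), -16) = -4)
Mul(-1, Mul(Add(o, Function('r')(-5)), d)) = Mul(-1, Mul(Add(-4, Pow(Add(-12, -5), -1)), -75)) = Mul(-1, Mul(Add(-4, Pow(-17, -1)), -75)) = Mul(-1, Mul(Add(-4, Rational(-1, 17)), -75)) = Mul(-1, Mul(Rational(-69, 17), -75)) = Mul(-1, Rational(5175, 17)) = Rational(-5175, 17)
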